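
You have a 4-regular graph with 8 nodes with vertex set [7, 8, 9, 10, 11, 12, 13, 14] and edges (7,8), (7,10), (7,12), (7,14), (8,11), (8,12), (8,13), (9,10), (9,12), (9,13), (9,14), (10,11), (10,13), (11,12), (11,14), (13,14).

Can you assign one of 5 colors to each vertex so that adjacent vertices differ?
Yes, G is 5-colorable

A valid 5-coloring: color 1: [8, 10, 14]; color 2: [7, 9, 11]; color 3: [12, 13].
(χ(G) = 3 ≤ 5.)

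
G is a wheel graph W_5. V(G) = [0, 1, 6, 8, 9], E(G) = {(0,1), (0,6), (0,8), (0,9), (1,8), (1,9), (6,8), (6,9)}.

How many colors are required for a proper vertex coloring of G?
χ(G) = 3

Clique number ω(G) = 3 (lower bound: χ ≥ ω).
The clique on [0, 1, 8] has size 3, forcing χ ≥ 3, and the coloring below uses 3 colors, so χ(G) = 3.
A valid 3-coloring: color 1: [0]; color 2: [8, 9]; color 3: [1, 6].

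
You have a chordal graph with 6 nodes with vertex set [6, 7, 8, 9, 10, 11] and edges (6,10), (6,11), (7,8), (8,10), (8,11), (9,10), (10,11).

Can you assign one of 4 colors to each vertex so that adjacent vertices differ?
Yes, G is 4-colorable

A valid 4-coloring: color 1: [7, 10]; color 2: [9, 11]; color 3: [6, 8].
(χ(G) = 3 ≤ 4.)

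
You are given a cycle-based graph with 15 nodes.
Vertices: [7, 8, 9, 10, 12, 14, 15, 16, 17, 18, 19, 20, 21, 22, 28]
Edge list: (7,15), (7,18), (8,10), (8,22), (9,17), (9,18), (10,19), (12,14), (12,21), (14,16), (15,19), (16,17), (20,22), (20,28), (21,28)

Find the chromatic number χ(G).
χ(G) = 3

Clique number ω(G) = 2 (lower bound: χ ≥ ω).
Odd cycle [7, 18, 9, 17, 16, 14, 12, 21, 28, 20, 22, 8, 10, 19, 15] needs 3 colors (χ ≥ 3).
The coloring below uses 3 colors, so χ(G) = 3.
A valid 3-coloring: color 1: [7, 9, 12, 16, 19, 22, 28]; color 2: [8, 14, 15, 17, 18, 20, 21]; color 3: [10].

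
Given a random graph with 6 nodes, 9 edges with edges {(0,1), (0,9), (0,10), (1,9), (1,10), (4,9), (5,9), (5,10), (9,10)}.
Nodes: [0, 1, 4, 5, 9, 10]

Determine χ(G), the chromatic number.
Clique number ω(G) = 4 (lower bound: χ ≥ ω).
The clique on [0, 1, 9, 10] has size 4, forcing χ ≥ 4, and the coloring below uses 4 colors, so χ(G) = 4.
A valid 4-coloring: color 1: [9]; color 2: [4, 10]; color 3: [0, 5]; color 4: [1].

χ(G) = 4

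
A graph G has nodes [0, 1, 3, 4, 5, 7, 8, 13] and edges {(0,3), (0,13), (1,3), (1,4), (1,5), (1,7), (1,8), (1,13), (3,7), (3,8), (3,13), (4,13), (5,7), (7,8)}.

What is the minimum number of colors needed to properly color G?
χ(G) = 4

Clique number ω(G) = 4 (lower bound: χ ≥ ω).
The clique on [1, 3, 7, 8] has size 4, forcing χ ≥ 4, and the coloring below uses 4 colors, so χ(G) = 4.
A valid 4-coloring: color 1: [0, 1]; color 2: [3, 4, 5]; color 3: [7, 13]; color 4: [8].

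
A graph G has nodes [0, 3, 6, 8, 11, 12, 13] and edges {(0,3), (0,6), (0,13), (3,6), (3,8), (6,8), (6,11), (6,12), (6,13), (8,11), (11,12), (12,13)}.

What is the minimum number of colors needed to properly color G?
χ(G) = 3

Clique number ω(G) = 3 (lower bound: χ ≥ ω).
The clique on [0, 3, 6] has size 3, forcing χ ≥ 3, and the coloring below uses 3 colors, so χ(G) = 3.
A valid 3-coloring: color 1: [6]; color 2: [0, 8, 12]; color 3: [3, 11, 13].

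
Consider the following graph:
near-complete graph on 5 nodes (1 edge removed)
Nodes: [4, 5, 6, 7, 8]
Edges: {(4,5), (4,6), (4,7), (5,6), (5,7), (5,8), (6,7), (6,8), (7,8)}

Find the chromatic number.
Clique number ω(G) = 4 (lower bound: χ ≥ ω).
The clique on [5, 6, 7, 8] has size 4, forcing χ ≥ 4, and the coloring below uses 4 colors, so χ(G) = 4.
A valid 4-coloring: color 1: [5]; color 2: [7]; color 3: [6]; color 4: [4, 8].

χ(G) = 4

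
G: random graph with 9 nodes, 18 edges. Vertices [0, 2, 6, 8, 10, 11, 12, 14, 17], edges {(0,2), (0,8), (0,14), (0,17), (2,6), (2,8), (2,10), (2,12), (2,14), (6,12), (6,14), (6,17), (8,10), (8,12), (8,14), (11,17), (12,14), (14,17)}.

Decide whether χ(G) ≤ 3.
The clique on vertices [0, 2, 8, 14] has size 4 > 3, so it alone needs 4 colors.

No, G is not 3-colorable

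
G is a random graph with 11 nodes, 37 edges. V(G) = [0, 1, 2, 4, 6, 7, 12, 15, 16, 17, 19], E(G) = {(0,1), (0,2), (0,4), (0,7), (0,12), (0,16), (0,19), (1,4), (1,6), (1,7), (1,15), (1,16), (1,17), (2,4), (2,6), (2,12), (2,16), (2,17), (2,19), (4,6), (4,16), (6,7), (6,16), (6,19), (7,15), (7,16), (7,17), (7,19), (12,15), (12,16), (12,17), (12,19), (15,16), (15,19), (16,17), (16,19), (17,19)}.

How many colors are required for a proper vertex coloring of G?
Clique number ω(G) = 5 (lower bound: χ ≥ ω).
The clique on [0, 2, 12, 16, 19] has size 5, forcing χ ≥ 5, and the coloring below uses 5 colors, so χ(G) = 5.
A valid 5-coloring: color 1: [16]; color 2: [4, 19]; color 3: [2, 7]; color 4: [0, 6, 15, 17]; color 5: [1, 12].

χ(G) = 5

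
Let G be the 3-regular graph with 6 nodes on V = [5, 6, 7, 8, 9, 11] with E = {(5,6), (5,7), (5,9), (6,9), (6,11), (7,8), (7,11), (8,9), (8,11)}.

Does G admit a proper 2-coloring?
The clique on vertices [7, 8, 11] has size 3 > 2, so it alone needs 3 colors.

No, G is not 2-colorable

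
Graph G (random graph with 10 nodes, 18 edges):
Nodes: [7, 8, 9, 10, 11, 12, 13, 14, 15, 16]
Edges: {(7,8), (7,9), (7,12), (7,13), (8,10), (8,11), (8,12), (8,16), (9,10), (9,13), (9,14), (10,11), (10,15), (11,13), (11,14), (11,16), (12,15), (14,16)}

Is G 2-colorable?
No, G is not 2-colorable

The clique on vertices [8, 11, 16] has size 3 > 2, so it alone needs 3 colors.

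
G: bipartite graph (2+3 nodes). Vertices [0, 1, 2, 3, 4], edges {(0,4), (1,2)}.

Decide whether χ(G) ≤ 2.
Yes, G is 2-colorable

A valid 2-coloring: color 1: [0, 1, 3]; color 2: [2, 4].
(χ(G) = 2 ≤ 2.)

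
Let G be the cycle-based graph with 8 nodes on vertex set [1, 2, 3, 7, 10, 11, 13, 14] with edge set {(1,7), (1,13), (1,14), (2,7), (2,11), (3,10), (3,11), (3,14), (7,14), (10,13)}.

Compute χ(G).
χ(G) = 3

Clique number ω(G) = 3 (lower bound: χ ≥ ω).
The clique on [1, 7, 14] has size 3, forcing χ ≥ 3, and the coloring below uses 3 colors, so χ(G) = 3.
A valid 3-coloring: color 1: [3, 7, 13]; color 2: [10, 11, 14]; color 3: [1, 2].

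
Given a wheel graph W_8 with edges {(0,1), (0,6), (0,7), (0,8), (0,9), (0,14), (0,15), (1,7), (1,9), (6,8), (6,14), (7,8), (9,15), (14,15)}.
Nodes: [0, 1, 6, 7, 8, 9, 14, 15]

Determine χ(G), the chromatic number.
Clique number ω(G) = 3 (lower bound: χ ≥ ω).
Odd cycle [1, 9, 15, 14, 6, 8, 7] needs 3 colors (χ ≥ 3).
Vertex 0 is adjacent to every vertex of [1, 6, 7, 8, 9, 14, 15], which already need 3 colors among themselves, so 0 needs a new color (χ ≥ 4).
The coloring below uses 4 colors, so χ(G) = 4.
A valid 4-coloring: color 1: [0]; color 2: [1, 8, 15]; color 3: [7, 9, 14]; color 4: [6].

χ(G) = 4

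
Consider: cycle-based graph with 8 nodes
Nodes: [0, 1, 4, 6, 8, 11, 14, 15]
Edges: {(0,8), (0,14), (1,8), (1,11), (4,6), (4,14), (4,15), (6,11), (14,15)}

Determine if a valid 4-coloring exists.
Yes, G is 4-colorable

A valid 4-coloring: color 1: [0, 1, 4]; color 2: [6, 8, 14]; color 3: [11, 15].
(χ(G) = 3 ≤ 4.)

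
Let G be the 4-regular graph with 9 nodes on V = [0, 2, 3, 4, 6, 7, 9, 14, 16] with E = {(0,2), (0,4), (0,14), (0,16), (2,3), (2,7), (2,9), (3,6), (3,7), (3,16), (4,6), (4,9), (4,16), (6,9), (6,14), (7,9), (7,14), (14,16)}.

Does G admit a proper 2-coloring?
No, G is not 2-colorable

The clique on vertices [0, 4, 16] has size 3 > 2, so it alone needs 3 colors.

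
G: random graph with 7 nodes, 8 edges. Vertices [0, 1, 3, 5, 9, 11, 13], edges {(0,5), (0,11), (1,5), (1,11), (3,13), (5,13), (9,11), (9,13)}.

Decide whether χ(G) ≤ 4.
Yes, G is 4-colorable

A valid 4-coloring: color 1: [3, 5, 9]; color 2: [11, 13]; color 3: [0, 1].
(χ(G) = 3 ≤ 4.)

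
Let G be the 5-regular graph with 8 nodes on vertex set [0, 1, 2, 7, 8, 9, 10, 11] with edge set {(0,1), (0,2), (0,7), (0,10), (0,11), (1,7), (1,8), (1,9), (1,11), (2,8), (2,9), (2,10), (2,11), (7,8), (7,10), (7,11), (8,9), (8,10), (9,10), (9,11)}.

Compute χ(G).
Clique number ω(G) = 4 (lower bound: χ ≥ ω).
The clique on [0, 1, 7, 11] has size 4, forcing χ ≥ 4, and the coloring below uses 4 colors, so χ(G) = 4.
A valid 4-coloring: color 1: [7, 9]; color 2: [10, 11]; color 3: [0, 8]; color 4: [1, 2].

χ(G) = 4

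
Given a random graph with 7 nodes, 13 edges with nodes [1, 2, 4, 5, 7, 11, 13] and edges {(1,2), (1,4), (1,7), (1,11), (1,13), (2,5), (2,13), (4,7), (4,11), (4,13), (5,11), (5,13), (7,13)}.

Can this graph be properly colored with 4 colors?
Yes, G is 4-colorable

A valid 4-coloring: color 1: [1, 5]; color 2: [11, 13]; color 3: [2, 4]; color 4: [7].
(χ(G) = 4 ≤ 4.)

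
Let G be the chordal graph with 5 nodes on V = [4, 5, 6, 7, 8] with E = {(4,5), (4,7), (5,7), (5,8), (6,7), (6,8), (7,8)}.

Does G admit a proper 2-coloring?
No, G is not 2-colorable

The clique on vertices [5, 7, 8] has size 3 > 2, so it alone needs 3 colors.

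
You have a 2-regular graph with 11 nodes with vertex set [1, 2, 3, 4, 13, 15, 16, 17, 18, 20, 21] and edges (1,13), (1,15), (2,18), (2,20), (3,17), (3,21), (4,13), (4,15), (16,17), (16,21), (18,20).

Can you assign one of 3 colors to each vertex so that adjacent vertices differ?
A valid 3-coloring: color 1: [3, 13, 15, 16, 18]; color 2: [1, 4, 17, 20, 21]; color 3: [2].
(χ(G) = 3 ≤ 3.)

Yes, G is 3-colorable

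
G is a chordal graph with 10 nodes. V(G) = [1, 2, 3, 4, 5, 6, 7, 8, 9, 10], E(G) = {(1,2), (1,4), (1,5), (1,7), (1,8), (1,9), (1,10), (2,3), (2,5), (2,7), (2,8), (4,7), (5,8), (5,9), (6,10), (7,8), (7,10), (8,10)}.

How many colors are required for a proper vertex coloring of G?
Clique number ω(G) = 4 (lower bound: χ ≥ ω).
The clique on [1, 2, 5, 8] has size 4, forcing χ ≥ 4, and the coloring below uses 4 colors, so χ(G) = 4.
A valid 4-coloring: color 1: [1, 3, 6]; color 2: [4, 8, 9]; color 3: [5, 7]; color 4: [2, 10].

χ(G) = 4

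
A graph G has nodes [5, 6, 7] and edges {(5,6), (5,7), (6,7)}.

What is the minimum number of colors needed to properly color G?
χ(G) = 3

Clique number ω(G) = 3 (lower bound: χ ≥ ω).
The clique on [5, 6, 7] has size 3, forcing χ ≥ 3, and the coloring below uses 3 colors, so χ(G) = 3.
A valid 3-coloring: color 1: [7]; color 2: [6]; color 3: [5].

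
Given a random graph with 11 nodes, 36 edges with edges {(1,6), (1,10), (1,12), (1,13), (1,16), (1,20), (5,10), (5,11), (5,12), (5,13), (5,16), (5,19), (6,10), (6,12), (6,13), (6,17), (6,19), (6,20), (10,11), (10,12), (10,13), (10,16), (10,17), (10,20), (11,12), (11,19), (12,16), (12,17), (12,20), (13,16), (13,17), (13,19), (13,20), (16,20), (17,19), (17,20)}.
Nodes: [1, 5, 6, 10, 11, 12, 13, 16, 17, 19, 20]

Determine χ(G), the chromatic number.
χ(G) = 5

Clique number ω(G) = 5 (lower bound: χ ≥ ω).
The clique on [1, 10, 12, 16, 20] has size 5, forcing χ ≥ 5, and the coloring below uses 5 colors, so χ(G) = 5.
A valid 5-coloring: color 1: [10, 19]; color 2: [12, 13]; color 3: [5, 20]; color 4: [6, 11, 16]; color 5: [1, 17].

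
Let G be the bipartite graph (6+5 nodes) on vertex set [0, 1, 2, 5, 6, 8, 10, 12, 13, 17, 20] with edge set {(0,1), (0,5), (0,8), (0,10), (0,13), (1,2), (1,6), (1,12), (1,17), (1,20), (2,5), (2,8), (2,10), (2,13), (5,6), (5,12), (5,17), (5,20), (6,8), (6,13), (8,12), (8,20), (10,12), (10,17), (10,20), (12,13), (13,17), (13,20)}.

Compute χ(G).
Clique number ω(G) = 2 (lower bound: χ ≥ ω).
The graph is bipartite (no odd cycle), so 2 colors suffice: χ(G) = 2.
A valid 2-coloring: color 1: [1, 5, 8, 10, 13]; color 2: [0, 2, 6, 12, 17, 20].

χ(G) = 2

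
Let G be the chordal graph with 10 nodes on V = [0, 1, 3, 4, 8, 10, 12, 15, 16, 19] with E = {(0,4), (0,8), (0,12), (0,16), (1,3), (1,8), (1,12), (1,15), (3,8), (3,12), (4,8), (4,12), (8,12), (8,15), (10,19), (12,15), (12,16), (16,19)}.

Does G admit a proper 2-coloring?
No, G is not 2-colorable

The clique on vertices [0, 4, 8, 12] has size 4 > 2, so it alone needs 4 colors.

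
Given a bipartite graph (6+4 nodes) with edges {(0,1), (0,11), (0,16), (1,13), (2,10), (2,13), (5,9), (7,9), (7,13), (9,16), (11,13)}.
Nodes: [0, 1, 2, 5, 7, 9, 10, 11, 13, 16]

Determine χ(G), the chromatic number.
χ(G) = 2

Clique number ω(G) = 2 (lower bound: χ ≥ ω).
The graph is bipartite (no odd cycle), so 2 colors suffice: χ(G) = 2.
A valid 2-coloring: color 1: [0, 9, 10, 13]; color 2: [1, 2, 5, 7, 11, 16].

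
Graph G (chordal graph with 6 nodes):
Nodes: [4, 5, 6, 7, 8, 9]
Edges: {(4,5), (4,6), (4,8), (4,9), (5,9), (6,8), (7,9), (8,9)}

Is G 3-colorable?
Yes, G is 3-colorable

A valid 3-coloring: color 1: [4, 7]; color 2: [6, 9]; color 3: [5, 8].
(χ(G) = 3 ≤ 3.)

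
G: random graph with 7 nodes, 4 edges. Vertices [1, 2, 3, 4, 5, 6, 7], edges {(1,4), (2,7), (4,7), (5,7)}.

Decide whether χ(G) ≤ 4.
A valid 4-coloring: color 1: [1, 3, 6, 7]; color 2: [2, 4, 5].
(χ(G) = 2 ≤ 4.)

Yes, G is 4-colorable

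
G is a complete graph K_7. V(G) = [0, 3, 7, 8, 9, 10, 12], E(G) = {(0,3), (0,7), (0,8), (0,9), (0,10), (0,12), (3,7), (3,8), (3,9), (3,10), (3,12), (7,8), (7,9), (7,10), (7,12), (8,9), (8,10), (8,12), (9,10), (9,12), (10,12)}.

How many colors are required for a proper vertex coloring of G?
Clique number ω(G) = 7 (lower bound: χ ≥ ω).
The clique on [0, 3, 7, 8, 9, 10, 12] has size 7, forcing χ ≥ 7, and the coloring below uses 7 colors, so χ(G) = 7.
A valid 7-coloring: color 1: [7]; color 2: [10]; color 3: [9]; color 4: [12]; color 5: [3]; color 6: [8]; color 7: [0].

χ(G) = 7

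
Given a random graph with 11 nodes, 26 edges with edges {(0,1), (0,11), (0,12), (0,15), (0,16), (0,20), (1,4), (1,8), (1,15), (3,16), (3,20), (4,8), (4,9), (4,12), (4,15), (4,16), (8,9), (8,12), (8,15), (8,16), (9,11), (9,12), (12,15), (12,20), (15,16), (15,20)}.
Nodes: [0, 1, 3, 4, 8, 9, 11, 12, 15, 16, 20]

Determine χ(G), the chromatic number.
χ(G) = 4

Clique number ω(G) = 4 (lower bound: χ ≥ ω).
The clique on [4, 8, 9, 12] has size 4, forcing χ ≥ 4, and the coloring below uses 4 colors, so χ(G) = 4.
A valid 4-coloring: color 1: [3, 9, 15]; color 2: [0, 4]; color 3: [1, 11, 12, 16]; color 4: [8, 20].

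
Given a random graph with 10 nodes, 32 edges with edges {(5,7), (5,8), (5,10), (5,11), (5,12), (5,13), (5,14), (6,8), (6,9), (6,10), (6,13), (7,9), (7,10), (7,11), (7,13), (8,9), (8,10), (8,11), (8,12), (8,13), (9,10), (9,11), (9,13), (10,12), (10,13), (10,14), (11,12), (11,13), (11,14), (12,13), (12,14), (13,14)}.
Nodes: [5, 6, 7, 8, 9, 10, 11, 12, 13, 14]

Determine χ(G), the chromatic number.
Clique number ω(G) = 5 (lower bound: χ ≥ ω).
The clique on [6, 8, 9, 10, 13] has size 5, forcing χ ≥ 5, and the coloring below uses 5 colors, so χ(G) = 5.
A valid 5-coloring: color 1: [13]; color 2: [10, 11]; color 3: [7, 8, 14]; color 4: [5, 9]; color 5: [6, 12].

χ(G) = 5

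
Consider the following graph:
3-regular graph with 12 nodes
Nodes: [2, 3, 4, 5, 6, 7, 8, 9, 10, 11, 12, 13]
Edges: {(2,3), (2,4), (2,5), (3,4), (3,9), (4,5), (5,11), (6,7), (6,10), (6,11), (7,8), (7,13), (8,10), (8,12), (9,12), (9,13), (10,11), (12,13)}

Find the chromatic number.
χ(G) = 3

Clique number ω(G) = 3 (lower bound: χ ≥ ω).
The clique on [2, 3, 4] has size 3, forcing χ ≥ 3, and the coloring below uses 3 colors, so χ(G) = 3.
A valid 3-coloring: color 1: [4, 7, 9, 10]; color 2: [2, 8, 11, 13]; color 3: [3, 5, 6, 12].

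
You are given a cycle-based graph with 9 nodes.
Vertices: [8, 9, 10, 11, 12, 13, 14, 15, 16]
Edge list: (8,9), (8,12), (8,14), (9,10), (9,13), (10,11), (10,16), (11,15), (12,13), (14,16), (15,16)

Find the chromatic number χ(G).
χ(G) = 3

Clique number ω(G) = 2 (lower bound: χ ≥ ω).
Odd cycle [14, 16, 10, 9, 8] needs 3 colors (χ ≥ 3).
The coloring below uses 3 colors, so χ(G) = 3.
A valid 3-coloring: color 1: [8, 10, 13, 15]; color 2: [9, 11, 12, 16]; color 3: [14].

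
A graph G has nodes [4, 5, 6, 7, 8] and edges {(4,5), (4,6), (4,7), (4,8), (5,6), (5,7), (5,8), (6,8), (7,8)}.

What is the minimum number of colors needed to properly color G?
χ(G) = 4

Clique number ω(G) = 4 (lower bound: χ ≥ ω).
The clique on [4, 5, 6, 8] has size 4, forcing χ ≥ 4, and the coloring below uses 4 colors, so χ(G) = 4.
A valid 4-coloring: color 1: [4]; color 2: [8]; color 3: [5]; color 4: [6, 7].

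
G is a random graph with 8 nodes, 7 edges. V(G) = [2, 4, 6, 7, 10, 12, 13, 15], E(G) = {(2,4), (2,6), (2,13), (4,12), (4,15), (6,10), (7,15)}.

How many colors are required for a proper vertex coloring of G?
χ(G) = 2

Clique number ω(G) = 2 (lower bound: χ ≥ ω).
The graph is bipartite (no odd cycle), so 2 colors suffice: χ(G) = 2.
A valid 2-coloring: color 1: [4, 6, 7, 13]; color 2: [2, 10, 12, 15].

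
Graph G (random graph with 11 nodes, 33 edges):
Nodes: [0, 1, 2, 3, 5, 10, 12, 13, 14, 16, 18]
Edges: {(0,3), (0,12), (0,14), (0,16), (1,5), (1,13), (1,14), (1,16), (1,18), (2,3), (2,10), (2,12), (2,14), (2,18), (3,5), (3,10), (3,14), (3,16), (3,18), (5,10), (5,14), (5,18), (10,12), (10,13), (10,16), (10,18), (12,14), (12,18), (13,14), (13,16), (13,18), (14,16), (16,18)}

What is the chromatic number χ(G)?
χ(G) = 4

Clique number ω(G) = 4 (lower bound: χ ≥ ω).
The clique on [3, 10, 16, 18] has size 4, forcing χ ≥ 4, and the coloring below uses 4 colors, so χ(G) = 4.
A valid 4-coloring: color 1: [14, 18]; color 2: [2, 5, 16]; color 3: [3, 12, 13]; color 4: [0, 1, 10].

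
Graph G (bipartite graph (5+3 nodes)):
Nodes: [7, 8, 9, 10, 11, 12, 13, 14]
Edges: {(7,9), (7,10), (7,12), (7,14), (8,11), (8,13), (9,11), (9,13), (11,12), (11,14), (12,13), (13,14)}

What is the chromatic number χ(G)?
Clique number ω(G) = 2 (lower bound: χ ≥ ω).
The graph is bipartite (no odd cycle), so 2 colors suffice: χ(G) = 2.
A valid 2-coloring: color 1: [7, 11, 13]; color 2: [8, 9, 10, 12, 14].

χ(G) = 2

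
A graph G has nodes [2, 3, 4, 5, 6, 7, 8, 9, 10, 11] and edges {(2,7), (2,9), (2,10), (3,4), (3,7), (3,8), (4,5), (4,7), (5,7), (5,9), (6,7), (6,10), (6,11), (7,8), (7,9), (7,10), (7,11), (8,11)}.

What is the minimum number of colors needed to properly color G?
χ(G) = 4

Clique number ω(G) = 3 (lower bound: χ ≥ ω).
Odd cycle [6, 11, 8, 3, 4, 5, 9, 2, 10] needs 3 colors (χ ≥ 3).
Vertex 7 is adjacent to every vertex of [2, 3, 4, 5, 6, 8, 9, 10, 11], which already need 3 colors among themselves, so 7 needs a new color (χ ≥ 4).
The coloring below uses 4 colors, so χ(G) = 4.
A valid 4-coloring: color 1: [7]; color 2: [2, 4, 6, 8]; color 3: [3, 5, 10, 11]; color 4: [9].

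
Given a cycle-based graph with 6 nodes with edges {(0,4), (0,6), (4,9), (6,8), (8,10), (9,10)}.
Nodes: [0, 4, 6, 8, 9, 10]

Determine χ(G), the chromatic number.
χ(G) = 2

Clique number ω(G) = 2 (lower bound: χ ≥ ω).
The graph is bipartite (no odd cycle), so 2 colors suffice: χ(G) = 2.
A valid 2-coloring: color 1: [4, 6, 10]; color 2: [0, 8, 9].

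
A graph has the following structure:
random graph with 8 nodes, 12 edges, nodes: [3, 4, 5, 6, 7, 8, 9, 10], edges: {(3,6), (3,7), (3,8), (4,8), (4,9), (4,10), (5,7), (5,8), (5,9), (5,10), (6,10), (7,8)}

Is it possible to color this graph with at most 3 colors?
A valid 3-coloring: color 1: [3, 4, 5]; color 2: [8, 9, 10]; color 3: [6, 7].
(χ(G) = 3 ≤ 3.)

Yes, G is 3-colorable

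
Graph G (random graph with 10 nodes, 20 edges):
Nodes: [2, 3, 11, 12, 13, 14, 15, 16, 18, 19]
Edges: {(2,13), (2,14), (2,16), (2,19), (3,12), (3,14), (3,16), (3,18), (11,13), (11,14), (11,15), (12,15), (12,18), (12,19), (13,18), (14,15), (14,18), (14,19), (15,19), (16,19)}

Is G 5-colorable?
Yes, G is 5-colorable

A valid 5-coloring: color 1: [12, 13, 14, 16]; color 2: [11, 18, 19]; color 3: [2, 3, 15].
(χ(G) = 3 ≤ 5.)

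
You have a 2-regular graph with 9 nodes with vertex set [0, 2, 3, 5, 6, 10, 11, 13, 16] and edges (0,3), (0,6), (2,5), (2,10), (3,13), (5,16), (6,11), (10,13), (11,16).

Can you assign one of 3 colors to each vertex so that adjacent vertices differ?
A valid 3-coloring: color 1: [3, 6, 10, 16]; color 2: [0, 5, 11, 13]; color 3: [2].
(χ(G) = 3 ≤ 3.)

Yes, G is 3-colorable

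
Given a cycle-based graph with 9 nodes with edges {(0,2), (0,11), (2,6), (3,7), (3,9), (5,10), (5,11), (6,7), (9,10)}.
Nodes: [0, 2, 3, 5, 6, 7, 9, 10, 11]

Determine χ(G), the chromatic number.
χ(G) = 3

Clique number ω(G) = 2 (lower bound: χ ≥ ω).
Odd cycle [3, 7, 6, 2, 0, 11, 5, 10, 9] needs 3 colors (χ ≥ 3).
The coloring below uses 3 colors, so χ(G) = 3.
A valid 3-coloring: color 1: [0, 3, 6, 10]; color 2: [2, 7, 9, 11]; color 3: [5].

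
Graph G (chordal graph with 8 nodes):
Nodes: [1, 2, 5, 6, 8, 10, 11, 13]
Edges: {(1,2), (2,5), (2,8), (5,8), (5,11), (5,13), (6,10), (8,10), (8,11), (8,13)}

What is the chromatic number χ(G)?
Clique number ω(G) = 3 (lower bound: χ ≥ ω).
The clique on [2, 5, 8] has size 3, forcing χ ≥ 3, and the coloring below uses 3 colors, so χ(G) = 3.
A valid 3-coloring: color 1: [1, 6, 8]; color 2: [5, 10]; color 3: [2, 11, 13].

χ(G) = 3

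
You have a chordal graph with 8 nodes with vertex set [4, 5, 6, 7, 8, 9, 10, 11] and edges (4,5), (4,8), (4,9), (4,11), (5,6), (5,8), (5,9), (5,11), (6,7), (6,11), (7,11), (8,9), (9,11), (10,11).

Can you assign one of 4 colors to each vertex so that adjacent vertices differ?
A valid 4-coloring: color 1: [8, 11]; color 2: [5, 7, 10]; color 3: [6, 9]; color 4: [4].
(χ(G) = 4 ≤ 4.)

Yes, G is 4-colorable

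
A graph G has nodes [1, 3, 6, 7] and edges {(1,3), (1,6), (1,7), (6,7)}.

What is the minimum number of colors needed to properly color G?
Clique number ω(G) = 3 (lower bound: χ ≥ ω).
The clique on [1, 6, 7] has size 3, forcing χ ≥ 3, and the coloring below uses 3 colors, so χ(G) = 3.
A valid 3-coloring: color 1: [1]; color 2: [3, 7]; color 3: [6].

χ(G) = 3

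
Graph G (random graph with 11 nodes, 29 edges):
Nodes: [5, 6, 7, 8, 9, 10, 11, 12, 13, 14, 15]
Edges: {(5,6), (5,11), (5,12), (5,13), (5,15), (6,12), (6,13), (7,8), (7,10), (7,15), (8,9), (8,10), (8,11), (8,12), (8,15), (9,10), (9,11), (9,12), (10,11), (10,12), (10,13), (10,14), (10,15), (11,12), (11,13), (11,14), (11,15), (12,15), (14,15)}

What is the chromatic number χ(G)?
χ(G) = 5

Clique number ω(G) = 5 (lower bound: χ ≥ ω).
The clique on [8, 9, 10, 11, 12] has size 5, forcing χ ≥ 5, and the coloring below uses 5 colors, so χ(G) = 5.
A valid 5-coloring: color 1: [5, 10]; color 2: [6, 7, 11]; color 3: [9, 13, 15]; color 4: [12, 14]; color 5: [8].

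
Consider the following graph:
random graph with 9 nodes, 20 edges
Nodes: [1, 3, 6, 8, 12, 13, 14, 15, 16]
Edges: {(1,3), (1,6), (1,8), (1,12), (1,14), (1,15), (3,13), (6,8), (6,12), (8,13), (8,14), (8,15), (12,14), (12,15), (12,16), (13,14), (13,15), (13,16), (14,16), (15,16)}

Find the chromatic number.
χ(G) = 4

Clique number ω(G) = 3 (lower bound: χ ≥ ω).
Odd cycle [12, 1, 8, 13, 16] needs 3 colors (χ ≥ 3).
Vertex 14 is adjacent to every vertex of [1, 8, 12, 13, 16], which already need 3 colors among themselves, so 14 needs a new color (χ ≥ 4).
The coloring below uses 4 colors, so χ(G) = 4.
A valid 4-coloring: color 1: [1, 13]; color 2: [3, 8, 12]; color 3: [6, 14, 15]; color 4: [16].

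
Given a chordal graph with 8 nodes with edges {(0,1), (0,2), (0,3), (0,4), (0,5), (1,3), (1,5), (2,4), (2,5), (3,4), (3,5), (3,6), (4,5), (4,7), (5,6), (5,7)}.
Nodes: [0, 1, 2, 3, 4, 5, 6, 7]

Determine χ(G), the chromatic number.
χ(G) = 4

Clique number ω(G) = 4 (lower bound: χ ≥ ω).
The clique on [0, 2, 4, 5] has size 4, forcing χ ≥ 4, and the coloring below uses 4 colors, so χ(G) = 4.
A valid 4-coloring: color 1: [5]; color 2: [2, 3, 7]; color 3: [1, 4, 6]; color 4: [0].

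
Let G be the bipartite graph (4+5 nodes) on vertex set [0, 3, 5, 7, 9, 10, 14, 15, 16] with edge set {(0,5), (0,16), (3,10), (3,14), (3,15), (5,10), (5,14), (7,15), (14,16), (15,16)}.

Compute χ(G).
Clique number ω(G) = 2 (lower bound: χ ≥ ω).
The graph is bipartite (no odd cycle), so 2 colors suffice: χ(G) = 2.
A valid 2-coloring: color 1: [3, 5, 7, 9, 16]; color 2: [0, 10, 14, 15].

χ(G) = 2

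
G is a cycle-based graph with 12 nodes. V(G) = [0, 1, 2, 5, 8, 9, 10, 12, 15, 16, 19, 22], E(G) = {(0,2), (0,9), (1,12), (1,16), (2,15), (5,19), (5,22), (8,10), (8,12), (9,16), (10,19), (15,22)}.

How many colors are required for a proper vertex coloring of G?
Clique number ω(G) = 2 (lower bound: χ ≥ ω).
The graph is bipartite (no odd cycle), so 2 colors suffice: χ(G) = 2.
A valid 2-coloring: color 1: [1, 2, 8, 9, 19, 22]; color 2: [0, 5, 10, 12, 15, 16].

χ(G) = 2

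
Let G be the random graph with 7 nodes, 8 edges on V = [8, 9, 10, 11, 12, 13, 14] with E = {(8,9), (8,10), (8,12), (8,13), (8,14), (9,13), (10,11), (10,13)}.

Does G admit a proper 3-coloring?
A valid 3-coloring: color 1: [8, 11]; color 2: [9, 10, 12, 14]; color 3: [13].
(χ(G) = 3 ≤ 3.)

Yes, G is 3-colorable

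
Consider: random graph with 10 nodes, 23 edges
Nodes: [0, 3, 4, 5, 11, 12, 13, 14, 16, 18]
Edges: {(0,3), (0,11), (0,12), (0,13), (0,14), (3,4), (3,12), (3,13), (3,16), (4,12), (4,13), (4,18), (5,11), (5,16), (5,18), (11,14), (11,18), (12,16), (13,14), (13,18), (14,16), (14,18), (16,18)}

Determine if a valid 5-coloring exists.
A valid 5-coloring: color 1: [0, 18]; color 2: [11, 12, 13]; color 3: [3, 5, 14]; color 4: [4, 16].
(χ(G) = 4 ≤ 5.)

Yes, G is 5-colorable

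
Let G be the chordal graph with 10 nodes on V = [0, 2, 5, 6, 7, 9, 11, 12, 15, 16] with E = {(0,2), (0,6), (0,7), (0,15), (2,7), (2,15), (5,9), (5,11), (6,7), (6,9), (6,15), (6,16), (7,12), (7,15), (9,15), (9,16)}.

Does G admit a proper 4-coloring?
A valid 4-coloring: color 1: [2, 5, 6, 12]; color 2: [7, 9, 11]; color 3: [15, 16]; color 4: [0].
(χ(G) = 4 ≤ 4.)

Yes, G is 4-colorable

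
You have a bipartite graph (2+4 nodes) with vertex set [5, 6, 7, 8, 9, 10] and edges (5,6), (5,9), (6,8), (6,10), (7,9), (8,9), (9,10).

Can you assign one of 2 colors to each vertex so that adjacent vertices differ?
Yes, G is 2-colorable

A valid 2-coloring: color 1: [6, 9]; color 2: [5, 7, 8, 10].
(χ(G) = 2 ≤ 2.)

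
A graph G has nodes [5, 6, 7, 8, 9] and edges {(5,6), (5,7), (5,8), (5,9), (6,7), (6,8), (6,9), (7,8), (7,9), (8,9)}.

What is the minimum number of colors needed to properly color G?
Clique number ω(G) = 5 (lower bound: χ ≥ ω).
The clique on [5, 6, 7, 8, 9] has size 5, forcing χ ≥ 5, and the coloring below uses 5 colors, so χ(G) = 5.
A valid 5-coloring: color 1: [8]; color 2: [5]; color 3: [9]; color 4: [7]; color 5: [6].

χ(G) = 5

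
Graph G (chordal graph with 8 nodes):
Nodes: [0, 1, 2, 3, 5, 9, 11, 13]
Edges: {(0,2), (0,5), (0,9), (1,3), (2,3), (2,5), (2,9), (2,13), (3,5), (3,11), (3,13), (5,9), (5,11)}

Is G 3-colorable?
No, G is not 3-colorable

The clique on vertices [0, 2, 5, 9] has size 4 > 3, so it alone needs 4 colors.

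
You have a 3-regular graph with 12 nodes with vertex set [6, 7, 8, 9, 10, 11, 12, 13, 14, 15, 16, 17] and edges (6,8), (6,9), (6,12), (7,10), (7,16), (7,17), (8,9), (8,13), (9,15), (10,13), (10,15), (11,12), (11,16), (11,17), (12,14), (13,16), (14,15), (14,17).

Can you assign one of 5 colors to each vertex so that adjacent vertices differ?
Yes, G is 5-colorable

A valid 5-coloring: color 1: [7, 9, 11, 13, 14]; color 2: [6, 10, 16, 17]; color 3: [8, 12, 15].
(χ(G) = 3 ≤ 5.)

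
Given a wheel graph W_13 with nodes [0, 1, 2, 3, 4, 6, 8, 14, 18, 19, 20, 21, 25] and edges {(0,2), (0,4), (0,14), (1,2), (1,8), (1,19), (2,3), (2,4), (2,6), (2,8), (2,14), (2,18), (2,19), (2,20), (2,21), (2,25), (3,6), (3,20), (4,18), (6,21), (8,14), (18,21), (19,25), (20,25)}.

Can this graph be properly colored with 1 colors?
No, G is not 1-colorable

The clique on vertices [0, 2, 4] has size 3 > 1, so it alone needs 3 colors.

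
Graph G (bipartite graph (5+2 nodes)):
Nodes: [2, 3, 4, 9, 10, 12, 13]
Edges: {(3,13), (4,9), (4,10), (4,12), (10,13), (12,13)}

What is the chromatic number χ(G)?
χ(G) = 2

Clique number ω(G) = 2 (lower bound: χ ≥ ω).
The graph is bipartite (no odd cycle), so 2 colors suffice: χ(G) = 2.
A valid 2-coloring: color 1: [2, 4, 13]; color 2: [3, 9, 10, 12].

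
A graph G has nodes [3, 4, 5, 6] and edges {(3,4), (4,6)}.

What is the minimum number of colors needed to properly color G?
Clique number ω(G) = 2 (lower bound: χ ≥ ω).
The graph is bipartite (no odd cycle), so 2 colors suffice: χ(G) = 2.
A valid 2-coloring: color 1: [4, 5]; color 2: [3, 6].

χ(G) = 2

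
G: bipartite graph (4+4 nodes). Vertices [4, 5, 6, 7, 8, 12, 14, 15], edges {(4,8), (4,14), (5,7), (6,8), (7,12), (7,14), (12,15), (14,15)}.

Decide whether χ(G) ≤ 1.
No, G is not 1-colorable

Edge (4,8) forces its endpoints to differ, so 1 color is not enough.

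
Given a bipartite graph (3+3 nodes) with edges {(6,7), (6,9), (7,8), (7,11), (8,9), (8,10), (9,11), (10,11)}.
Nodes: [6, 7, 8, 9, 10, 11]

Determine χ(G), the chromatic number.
Clique number ω(G) = 2 (lower bound: χ ≥ ω).
The graph is bipartite (no odd cycle), so 2 colors suffice: χ(G) = 2.
A valid 2-coloring: color 1: [6, 8, 11]; color 2: [7, 9, 10].

χ(G) = 2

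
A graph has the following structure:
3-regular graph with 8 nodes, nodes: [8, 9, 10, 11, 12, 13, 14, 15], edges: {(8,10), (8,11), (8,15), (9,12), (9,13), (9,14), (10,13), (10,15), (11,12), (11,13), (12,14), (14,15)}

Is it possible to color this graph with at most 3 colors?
Yes, G is 3-colorable

A valid 3-coloring: color 1: [8, 13, 14]; color 2: [10, 12]; color 3: [9, 11, 15].
(χ(G) = 3 ≤ 3.)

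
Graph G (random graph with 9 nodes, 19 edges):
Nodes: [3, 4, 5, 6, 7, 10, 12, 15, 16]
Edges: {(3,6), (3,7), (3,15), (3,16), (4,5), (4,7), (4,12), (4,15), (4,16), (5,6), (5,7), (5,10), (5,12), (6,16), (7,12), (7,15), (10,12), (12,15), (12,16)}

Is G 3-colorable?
The clique on vertices [4, 5, 7, 12] has size 4 > 3, so it alone needs 4 colors.

No, G is not 3-colorable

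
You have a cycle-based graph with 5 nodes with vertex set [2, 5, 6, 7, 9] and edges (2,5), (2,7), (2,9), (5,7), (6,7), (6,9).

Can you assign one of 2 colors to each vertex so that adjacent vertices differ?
The clique on vertices [2, 5, 7] has size 3 > 2, so it alone needs 3 colors.

No, G is not 2-colorable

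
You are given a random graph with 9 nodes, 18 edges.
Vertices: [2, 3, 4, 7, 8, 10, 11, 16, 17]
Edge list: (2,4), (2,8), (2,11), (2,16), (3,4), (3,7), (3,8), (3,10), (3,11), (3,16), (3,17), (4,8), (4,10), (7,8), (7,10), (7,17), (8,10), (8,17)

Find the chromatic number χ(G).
χ(G) = 4

Clique number ω(G) = 4 (lower bound: χ ≥ ω).
The clique on [3, 7, 8, 17] has size 4, forcing χ ≥ 4, and the coloring below uses 4 colors, so χ(G) = 4.
A valid 4-coloring: color 1: [2, 3]; color 2: [8, 11, 16]; color 3: [4, 7]; color 4: [10, 17].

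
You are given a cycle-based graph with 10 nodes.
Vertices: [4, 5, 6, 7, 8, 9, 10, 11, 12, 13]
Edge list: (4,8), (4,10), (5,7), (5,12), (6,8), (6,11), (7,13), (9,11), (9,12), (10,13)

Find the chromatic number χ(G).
Clique number ω(G) = 2 (lower bound: χ ≥ ω).
The graph is bipartite (no odd cycle), so 2 colors suffice: χ(G) = 2.
A valid 2-coloring: color 1: [4, 5, 6, 9, 13]; color 2: [7, 8, 10, 11, 12].

χ(G) = 2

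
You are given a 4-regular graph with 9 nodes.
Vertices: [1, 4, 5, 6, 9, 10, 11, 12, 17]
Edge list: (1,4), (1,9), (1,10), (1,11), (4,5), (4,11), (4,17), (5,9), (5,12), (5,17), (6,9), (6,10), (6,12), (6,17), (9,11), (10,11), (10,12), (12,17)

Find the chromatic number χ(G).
χ(G) = 4

Clique number ω(G) = 3 (lower bound: χ ≥ ω).
Suppose a proper 3-coloring c exists. The clique [1, 4, 11] takes 3 distinct colors; by symmetry let c(1) = 1, c(4) = 2, c(11) = 3.
- Vertex 9: neighbors [1, 11] already have colors [1, 3] ⇒ c(9) = 2.
- Vertex 10: neighbors [1, 11] already have colors [1, 3] ⇒ c(10) = 2.
- Vertex 12: neighbors [10] already have colors [2]; try each remaining color.
- Case c(12) = 1:
  - Vertex 17: neighbors [12, 4] already have colors [1, 2] ⇒ c(17) = 3.
  - Vertex 5: neighbors [12, 4, 17] already have colors [1, 2, 3] — all 3 colors blocked. Contradiction.
- Case c(12) = 3:
  - Vertex 17: neighbors [4, 12] already have colors [2, 3] ⇒ c(17) = 1.
  - Vertex 5: neighbors [17, 4, 12] already have colors [1, 2, 3] — all 3 colors blocked. Contradiction.
Every case ends in a contradiction, so G has no proper 3-coloring (χ ≥ 4).
The coloring below uses 4 colors, so χ(G) = 4.
A valid 4-coloring: color 1: [4, 9, 12]; color 2: [5, 6, 11]; color 3: [10, 17]; color 4: [1].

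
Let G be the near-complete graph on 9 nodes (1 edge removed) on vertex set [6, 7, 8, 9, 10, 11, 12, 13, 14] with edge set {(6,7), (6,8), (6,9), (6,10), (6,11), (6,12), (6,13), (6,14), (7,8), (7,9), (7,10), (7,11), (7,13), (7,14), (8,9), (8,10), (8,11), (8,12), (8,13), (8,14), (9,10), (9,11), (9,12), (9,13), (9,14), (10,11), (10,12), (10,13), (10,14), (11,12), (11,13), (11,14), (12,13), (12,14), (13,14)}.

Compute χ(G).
χ(G) = 8

Clique number ω(G) = 8 (lower bound: χ ≥ ω).
The clique on [6, 8, 9, 10, 11, 12, 13, 14] has size 8, forcing χ ≥ 8, and the coloring below uses 8 colors, so χ(G) = 8.
A valid 8-coloring: color 1: [14]; color 2: [8]; color 3: [13]; color 4: [11]; color 5: [9]; color 6: [6]; color 7: [10]; color 8: [7, 12].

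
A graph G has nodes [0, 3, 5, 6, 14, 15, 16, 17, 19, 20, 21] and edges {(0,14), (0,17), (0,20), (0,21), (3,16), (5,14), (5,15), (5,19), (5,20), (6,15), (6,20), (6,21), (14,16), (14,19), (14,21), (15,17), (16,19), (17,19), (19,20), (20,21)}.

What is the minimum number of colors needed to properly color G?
Clique number ω(G) = 3 (lower bound: χ ≥ ω).
The clique on [6, 20, 21] has size 3, forcing χ ≥ 3, and the coloring below uses 3 colors, so χ(G) = 3.
A valid 3-coloring: color 1: [3, 14, 17, 20]; color 2: [15, 19, 21]; color 3: [0, 5, 6, 16].

χ(G) = 3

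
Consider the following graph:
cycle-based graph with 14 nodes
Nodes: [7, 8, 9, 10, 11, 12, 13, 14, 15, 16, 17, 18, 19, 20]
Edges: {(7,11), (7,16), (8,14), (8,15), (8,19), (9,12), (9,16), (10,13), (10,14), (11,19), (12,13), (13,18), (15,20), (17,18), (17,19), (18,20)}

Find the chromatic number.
χ(G) = 3

Clique number ω(G) = 2 (lower bound: χ ≥ ω).
Odd cycle [18, 13, 10, 14, 8, 15, 20] needs 3 colors (χ ≥ 3).
The coloring below uses 3 colors, so χ(G) = 3.
A valid 3-coloring: color 1: [7, 9, 10, 15, 18, 19]; color 2: [8, 11, 13, 16, 17, 20]; color 3: [12, 14].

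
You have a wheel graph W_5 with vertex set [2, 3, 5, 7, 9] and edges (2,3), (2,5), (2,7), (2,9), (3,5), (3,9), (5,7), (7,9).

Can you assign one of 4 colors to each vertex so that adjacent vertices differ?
A valid 4-coloring: color 1: [2]; color 2: [5, 9]; color 3: [3, 7].
(χ(G) = 3 ≤ 4.)

Yes, G is 4-colorable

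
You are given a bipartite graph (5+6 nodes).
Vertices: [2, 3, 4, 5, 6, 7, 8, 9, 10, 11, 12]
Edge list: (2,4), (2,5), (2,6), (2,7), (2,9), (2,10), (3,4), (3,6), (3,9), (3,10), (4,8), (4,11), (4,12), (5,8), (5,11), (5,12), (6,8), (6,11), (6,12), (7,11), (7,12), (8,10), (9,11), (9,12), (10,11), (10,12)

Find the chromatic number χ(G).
χ(G) = 2

Clique number ω(G) = 2 (lower bound: χ ≥ ω).
The graph is bipartite (no odd cycle), so 2 colors suffice: χ(G) = 2.
A valid 2-coloring: color 1: [2, 3, 8, 11, 12]; color 2: [4, 5, 6, 7, 9, 10].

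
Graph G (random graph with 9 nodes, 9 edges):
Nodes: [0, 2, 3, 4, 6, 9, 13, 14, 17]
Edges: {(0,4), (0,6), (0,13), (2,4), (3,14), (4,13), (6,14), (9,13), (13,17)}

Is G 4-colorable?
A valid 4-coloring: color 1: [2, 3, 6, 13]; color 2: [0, 9, 14, 17]; color 3: [4].
(χ(G) = 3 ≤ 4.)

Yes, G is 4-colorable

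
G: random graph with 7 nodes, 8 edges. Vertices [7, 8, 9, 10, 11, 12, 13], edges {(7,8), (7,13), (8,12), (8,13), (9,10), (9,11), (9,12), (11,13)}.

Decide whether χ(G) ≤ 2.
The clique on vertices [7, 8, 13] has size 3 > 2, so it alone needs 3 colors.

No, G is not 2-colorable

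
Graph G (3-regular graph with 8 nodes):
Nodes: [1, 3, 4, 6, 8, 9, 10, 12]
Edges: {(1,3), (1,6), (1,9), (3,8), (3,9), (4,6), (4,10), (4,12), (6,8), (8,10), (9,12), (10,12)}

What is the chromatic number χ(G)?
χ(G) = 3

Clique number ω(G) = 3 (lower bound: χ ≥ ω).
The clique on [1, 3, 9] has size 3, forcing χ ≥ 3, and the coloring below uses 3 colors, so χ(G) = 3.
A valid 3-coloring: color 1: [3, 6, 12]; color 2: [4, 8, 9]; color 3: [1, 10].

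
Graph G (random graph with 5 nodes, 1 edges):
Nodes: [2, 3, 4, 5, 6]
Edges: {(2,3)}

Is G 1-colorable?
No, G is not 1-colorable

Edge (2,3) forces its endpoints to differ, so 1 color is not enough.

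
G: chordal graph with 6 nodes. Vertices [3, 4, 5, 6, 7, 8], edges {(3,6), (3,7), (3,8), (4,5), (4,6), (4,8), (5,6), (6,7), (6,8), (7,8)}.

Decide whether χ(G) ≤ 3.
No, G is not 3-colorable

The clique on vertices [3, 6, 7, 8] has size 4 > 3, so it alone needs 4 colors.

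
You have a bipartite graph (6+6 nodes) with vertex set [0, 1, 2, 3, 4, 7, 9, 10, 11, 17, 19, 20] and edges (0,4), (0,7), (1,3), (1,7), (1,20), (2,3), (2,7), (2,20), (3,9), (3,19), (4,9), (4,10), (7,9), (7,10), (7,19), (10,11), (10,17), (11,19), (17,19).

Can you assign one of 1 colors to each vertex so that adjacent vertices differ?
Edge (3,9) forces its endpoints to differ, so 1 color is not enough.

No, G is not 1-colorable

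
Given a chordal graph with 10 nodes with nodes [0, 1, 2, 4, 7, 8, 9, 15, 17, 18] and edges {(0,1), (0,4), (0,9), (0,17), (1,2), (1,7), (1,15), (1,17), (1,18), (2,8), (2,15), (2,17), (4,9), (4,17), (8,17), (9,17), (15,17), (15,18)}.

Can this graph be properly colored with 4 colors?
Yes, G is 4-colorable

A valid 4-coloring: color 1: [7, 17, 18]; color 2: [1, 4, 8]; color 3: [0, 15]; color 4: [2, 9].
(χ(G) = 4 ≤ 4.)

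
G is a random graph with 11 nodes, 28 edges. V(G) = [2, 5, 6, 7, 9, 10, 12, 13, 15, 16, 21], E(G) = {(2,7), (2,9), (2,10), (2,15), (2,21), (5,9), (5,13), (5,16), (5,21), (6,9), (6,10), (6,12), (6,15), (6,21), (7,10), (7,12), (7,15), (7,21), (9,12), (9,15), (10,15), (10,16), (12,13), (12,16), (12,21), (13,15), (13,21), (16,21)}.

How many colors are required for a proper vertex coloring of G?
Clique number ω(G) = 4 (lower bound: χ ≥ ω).
The clique on [2, 7, 10, 15] has size 4, forcing χ ≥ 4, and the coloring below uses 4 colors, so χ(G) = 4.
A valid 4-coloring: color 1: [9, 10, 21]; color 2: [5, 12, 15]; color 3: [2, 6, 13, 16]; color 4: [7].

χ(G) = 4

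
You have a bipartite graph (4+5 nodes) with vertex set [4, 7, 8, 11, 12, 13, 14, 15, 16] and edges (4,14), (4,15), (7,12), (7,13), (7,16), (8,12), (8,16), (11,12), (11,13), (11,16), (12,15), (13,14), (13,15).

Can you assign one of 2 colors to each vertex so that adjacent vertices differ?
Yes, G is 2-colorable

A valid 2-coloring: color 1: [4, 12, 13, 16]; color 2: [7, 8, 11, 14, 15].
(χ(G) = 2 ≤ 2.)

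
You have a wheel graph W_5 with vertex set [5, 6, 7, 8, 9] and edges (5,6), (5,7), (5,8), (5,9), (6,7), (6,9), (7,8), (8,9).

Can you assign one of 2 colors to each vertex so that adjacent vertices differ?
No, G is not 2-colorable

The clique on vertices [5, 8, 9] has size 3 > 2, so it alone needs 3 colors.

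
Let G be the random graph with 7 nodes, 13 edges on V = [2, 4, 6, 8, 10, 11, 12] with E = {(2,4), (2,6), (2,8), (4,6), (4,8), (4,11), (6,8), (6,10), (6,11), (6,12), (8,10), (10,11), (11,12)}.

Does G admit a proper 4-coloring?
Yes, G is 4-colorable

A valid 4-coloring: color 1: [6]; color 2: [8, 11]; color 3: [4, 10, 12]; color 4: [2].
(χ(G) = 4 ≤ 4.)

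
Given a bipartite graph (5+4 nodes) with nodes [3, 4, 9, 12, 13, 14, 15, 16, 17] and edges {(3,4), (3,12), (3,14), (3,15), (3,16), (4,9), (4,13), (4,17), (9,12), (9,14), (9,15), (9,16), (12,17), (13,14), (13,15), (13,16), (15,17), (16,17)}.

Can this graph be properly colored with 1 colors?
Edge (4,9) forces its endpoints to differ, so 1 color is not enough.

No, G is not 1-colorable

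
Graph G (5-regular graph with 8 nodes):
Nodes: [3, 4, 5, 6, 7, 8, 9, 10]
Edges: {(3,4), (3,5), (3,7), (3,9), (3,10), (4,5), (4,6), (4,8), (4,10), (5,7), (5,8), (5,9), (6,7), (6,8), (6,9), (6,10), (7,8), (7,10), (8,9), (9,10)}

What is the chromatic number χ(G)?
χ(G) = 4

Clique number ω(G) = 3 (lower bound: χ ≥ ω).
Odd cycle [10, 3, 5, 8, 6] needs 3 colors (χ ≥ 3).
Vertex 4 is adjacent to every vertex of [3, 5, 6, 8, 10], which already need 3 colors among themselves, so 4 needs a new color (χ ≥ 4).
The coloring below uses 4 colors, so χ(G) = 4.
A valid 4-coloring: color 1: [8, 10]; color 2: [4, 7, 9]; color 3: [3, 6]; color 4: [5].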